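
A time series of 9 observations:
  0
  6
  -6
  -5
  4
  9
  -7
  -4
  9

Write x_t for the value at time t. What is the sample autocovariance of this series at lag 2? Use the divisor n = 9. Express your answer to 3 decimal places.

Mean x̄ = (0 + 6 − 6 − 5 + 4 + 9 − 7 − 4 + 9)/9 = 0.6667
Σ_{t=1}^{7}(x_t−x̄)(x_{t+2}−x̄) = -223.5556
γ_2 = -223.5556 / 9 = -24.840

-24.840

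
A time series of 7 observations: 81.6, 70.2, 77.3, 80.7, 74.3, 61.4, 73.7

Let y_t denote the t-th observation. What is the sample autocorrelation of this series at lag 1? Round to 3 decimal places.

-0.057

Mean ȳ = (81.6 + 70.2 + 77.3 + 80.7 + 74.3 + 61.4 + 73.7)/7 = 74.1714
Deviations from mean: 7.4286, -3.9714, 3.1286, 6.5286, 0.1286, -12.7714, -0.4714
Σ(y_t−ȳ)(y_{t+1}−ȳ) = (-29.5020) + (-12.4249) + (20.4251) + (0.8394) + (-1.6420) + (6.0208) = -16.2837
Denominator Σ(y_t−ȳ)² = 286.7143
r_1 = -16.2837 / 286.7143 = -0.057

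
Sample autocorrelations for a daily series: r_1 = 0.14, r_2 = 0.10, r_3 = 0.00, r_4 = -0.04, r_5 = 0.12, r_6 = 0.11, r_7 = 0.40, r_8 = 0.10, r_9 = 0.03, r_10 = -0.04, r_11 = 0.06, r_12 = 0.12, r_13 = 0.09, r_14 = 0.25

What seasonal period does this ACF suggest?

The largest autocorrelation is r_7 = 0.40, with a weaker echo at lag 14 (0.25); the remaining lags stay at or below 0.14.
The dominant spike at lag 7 indicates a seasonal period of 7.

7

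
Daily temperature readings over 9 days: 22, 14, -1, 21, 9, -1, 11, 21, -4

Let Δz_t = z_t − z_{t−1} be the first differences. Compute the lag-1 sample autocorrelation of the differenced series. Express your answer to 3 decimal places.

First differences Δz: -8, -15, 22, -12, -10, 12, 10, -25
Mean of differences = -3.2500
Numerator Σ(Δz_t−Δz̄)(Δz_{t+1}−Δz̄) = -591.8125
Denominator Σ(Δz_t−Δz̄)² = 1801.5000
r_1(Δz) = -591.8125 / 1801.5000 = -0.329

-0.329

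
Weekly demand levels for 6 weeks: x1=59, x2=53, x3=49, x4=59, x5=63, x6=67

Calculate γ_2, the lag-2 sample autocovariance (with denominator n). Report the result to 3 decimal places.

-7.926

Mean x̄ = (59 + 53 + 49 + 59 + 63 + 67)/6 = 58.3333
Deviations: 0.6667, -5.3333, -9.3333, 0.6667, 4.6667, 8.6667
Σ_{t=1}^{4}(x_t−x̄)(x_{t+2}−x̄) = -47.5556
γ_2 = -47.5556 / 6 = -7.926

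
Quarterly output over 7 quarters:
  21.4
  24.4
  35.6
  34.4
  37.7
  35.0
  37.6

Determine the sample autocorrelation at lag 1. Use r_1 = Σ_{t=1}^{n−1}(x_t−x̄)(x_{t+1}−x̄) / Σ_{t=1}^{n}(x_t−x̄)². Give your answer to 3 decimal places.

Mean x̄ = (21.4 + 24.4 + 35.6 + 34.4 + 37.7 + 35.0 + 37.6)/7 = 32.3000
Deviations from mean: -10.9000, -7.9000, 3.3000, 2.1000, 5.4000, 2.7000, 5.3000
Numerator Σ_{t=1}^{6}(x_t−x̄)(x_{t+1}−x̄) = 107.2000
Denominator Σ(x_t−x̄)² = 261.0600
r_1 = 107.2000 / 261.0600 = 0.411

0.411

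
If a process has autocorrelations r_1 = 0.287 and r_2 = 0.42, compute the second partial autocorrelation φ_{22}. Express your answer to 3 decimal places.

0.368

φ_{22} = (r_2 − r_1²) / (1 − r_1²)
r_1² = (0.287)² = 0.082369
Numerator = 0.42 − 0.0824 = 0.3376; denominator = 1 − 0.0824 = 0.9176
φ_{22} = 0.3376 / 0.9176 = 0.368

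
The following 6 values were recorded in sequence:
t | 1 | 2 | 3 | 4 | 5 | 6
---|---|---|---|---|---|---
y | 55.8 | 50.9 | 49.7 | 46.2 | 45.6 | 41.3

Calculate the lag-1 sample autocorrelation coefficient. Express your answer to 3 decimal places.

Mean ȳ = (55.8 + 50.9 + 49.7 + 46.2 + 45.6 + 41.3)/6 = 48.2500
Deviations from mean: 7.5500, 2.6500, 1.4500, -2.0500, -2.6500, -6.9500
Numerator Σ_{t=1}^{5}(y_t−ȳ)(y_{t+1}−ȳ) = 44.7275
Denominator Σ(y_t−ȳ)² = 125.6550
r_1 = 44.7275 / 125.6550 = 0.356

0.356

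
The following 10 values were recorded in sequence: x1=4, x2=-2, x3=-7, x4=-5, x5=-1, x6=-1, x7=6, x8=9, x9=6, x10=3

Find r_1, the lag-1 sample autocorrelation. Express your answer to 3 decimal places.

0.655

Mean x̄ = (4 − 2 − 7 − 5 − 1 − 1 + 6 + 9 + 6 + 3)/10 = 1.2000
Numerator Σ_{t=1}^{9}(x_t−x̄)(x_{t+1}−x̄) = 159.5600
Denominator Σ(x_t−x̄)² = 243.6000
r_1 = 159.5600 / 243.6000 = 0.655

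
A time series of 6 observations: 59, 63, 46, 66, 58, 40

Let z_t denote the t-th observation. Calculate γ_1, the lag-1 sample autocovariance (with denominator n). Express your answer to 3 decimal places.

Mean z̄ = (59 + 63 + 46 + 66 + 58 + 40)/6 = 55.3333
Σ_{t=1}^{5}(z_t−z̄)(z_{t+1}−z̄) = -155.4444
γ_1 = -155.4444 / 6 = -25.907

-25.907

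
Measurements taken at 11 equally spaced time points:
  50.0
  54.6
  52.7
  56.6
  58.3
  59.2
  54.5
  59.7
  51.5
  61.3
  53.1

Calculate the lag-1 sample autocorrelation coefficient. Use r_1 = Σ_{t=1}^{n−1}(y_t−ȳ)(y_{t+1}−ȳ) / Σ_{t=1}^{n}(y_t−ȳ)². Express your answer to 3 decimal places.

Mean ȳ = (50.0 + 54.6 + 52.7 + 56.6 + 58.3 + 59.2 + 54.5 + 59.7 + 51.5 + 61.3 + 53.1)/11 = 55.5909
Numerator Σ_{t=1}^{10}(y_t−ȳ)(y_{t+1}−ȳ) = -44.8074
Denominator Σ(y_t−ȳ)² = 135.5891
r_1 = -44.8074 / 135.5891 = -0.330

-0.330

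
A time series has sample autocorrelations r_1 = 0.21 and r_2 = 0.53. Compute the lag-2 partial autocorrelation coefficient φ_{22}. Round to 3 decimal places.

φ_{22} = (r_2 − r_1²) / (1 − r_1²)
r_1² = (0.21)² = 0.0441
Numerator = 0.53 − 0.0441 = 0.4859; denominator = 1 − 0.0441 = 0.9559
φ_{22} = 0.4859 / 0.9559 = 0.508

0.508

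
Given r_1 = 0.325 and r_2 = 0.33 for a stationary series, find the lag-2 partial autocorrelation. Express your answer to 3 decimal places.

φ_{22} = (r_2 − r_1²) / (1 − r_1²)
r_1² = (0.325)² = 0.105625
Numerator = 0.33 − 0.1056 = 0.2244; denominator = 1 − 0.1056 = 0.8944
φ_{22} = 0.2244 / 0.8944 = 0.251

0.251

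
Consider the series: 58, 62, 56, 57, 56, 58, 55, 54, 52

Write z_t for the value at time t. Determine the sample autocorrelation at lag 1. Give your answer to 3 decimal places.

0.267

Mean z̄ = (58 + 62 + 56 + 57 + 56 + 58 + 55 + 54 + 52)/9 = 56.4444
Numerator Σ_{t=1}^{8}(z_t−z̄)(z_{t+1}−z̄) = 17.1358
Denominator Σ(z_t−z̄)² = 64.2222
r_1 = 17.1358 / 64.2222 = 0.267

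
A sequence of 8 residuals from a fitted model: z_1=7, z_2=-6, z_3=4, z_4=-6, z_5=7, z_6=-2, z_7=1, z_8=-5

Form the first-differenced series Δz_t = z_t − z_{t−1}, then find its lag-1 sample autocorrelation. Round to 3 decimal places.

First differences Δz: -13, 10, -10, 13, -9, 3, -6
Mean of differences = -1.7143
Numerator Σ(Δz_t−Δz̄)(Δz_{t+1}−Δz̄) = -512.9388
Denominator Σ(Δz_t−Δz̄)² = 643.4286
r_1(Δz) = -512.9388 / 643.4286 = -0.797

-0.797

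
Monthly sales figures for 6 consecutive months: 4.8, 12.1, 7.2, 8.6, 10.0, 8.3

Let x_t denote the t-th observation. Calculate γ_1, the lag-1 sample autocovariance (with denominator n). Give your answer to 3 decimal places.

-3.047

Mean x̄ = (4.8 + 12.1 + 7.2 + 8.6 + 10.0 + 8.3)/6 = 8.5000
Σ_{t=1}^{5}(x_t−x̄)(x_{t+1}−x̄) = -18.2800
γ_1 = -18.2800 / 6 = -3.047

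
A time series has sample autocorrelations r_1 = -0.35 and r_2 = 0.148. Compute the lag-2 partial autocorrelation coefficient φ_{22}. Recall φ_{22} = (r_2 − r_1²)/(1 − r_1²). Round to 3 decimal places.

φ_{22} = (r_2 − r_1²) / (1 − r_1²)
r_1² = (-0.35)² = 0.1225
Numerator = 0.148 − 0.1225 = 0.0255; denominator = 1 − 0.1225 = 0.8775
φ_{22} = 0.0255 / 0.8775 = 0.029

0.029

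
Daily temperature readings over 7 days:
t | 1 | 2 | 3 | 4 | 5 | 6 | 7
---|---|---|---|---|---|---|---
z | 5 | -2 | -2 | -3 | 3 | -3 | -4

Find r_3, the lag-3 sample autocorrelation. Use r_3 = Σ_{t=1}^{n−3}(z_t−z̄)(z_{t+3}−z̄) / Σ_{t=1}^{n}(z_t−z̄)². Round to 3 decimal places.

Mean z̄ = (5 − 2 − 2 − 3 + 3 − 3 − 4)/7 = -0.8571
Deviations from mean: 5.8571, -1.1429, -1.1429, -2.1429, 3.8571, -2.1429, -3.1429
Numerator Σ_{t=1}^{4}(z_t−z̄)(z_{t+3}−z̄) = -7.7755
Denominator Σ(z_t−z̄)² = 70.8571
r_3 = -7.7755 / 70.8571 = -0.110

-0.110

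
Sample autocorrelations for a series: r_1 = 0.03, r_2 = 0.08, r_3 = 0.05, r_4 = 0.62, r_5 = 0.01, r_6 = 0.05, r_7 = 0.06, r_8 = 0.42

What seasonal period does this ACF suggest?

The largest autocorrelation is r_4 = 0.62, with a weaker echo at lag 8 (0.42); the remaining lags stay at or below 0.08.
The dominant spike at lag 4 indicates a seasonal period of 4.

4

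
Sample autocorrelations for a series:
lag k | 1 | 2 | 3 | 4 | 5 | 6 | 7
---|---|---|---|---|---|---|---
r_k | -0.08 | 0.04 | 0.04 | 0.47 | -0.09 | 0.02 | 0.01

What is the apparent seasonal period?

4

The largest autocorrelation is r_4 = 0.47; the remaining lags stay at or below 0.04.
The dominant spike at lag 4 indicates a seasonal period of 4.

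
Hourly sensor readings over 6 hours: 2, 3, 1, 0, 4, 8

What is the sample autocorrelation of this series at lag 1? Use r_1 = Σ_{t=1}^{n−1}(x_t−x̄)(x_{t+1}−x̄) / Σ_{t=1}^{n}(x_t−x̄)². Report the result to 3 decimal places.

Mean x̄ = (2 + 3 + 1 + 0 + 4 + 8)/6 = 3.0000
Deviations from mean: -1.0000, 0.0000, -2.0000, -3.0000, 1.0000, 5.0000
Σ(x_t−x̄)(x_{t+1}−x̄) = (0.0000) + (0.0000) + (6.0000) + (-3.0000) + (5.0000) = 8.0000
Denominator Σ(x_t−x̄)² = 40.0000
r_1 = 8.0000 / 40.0000 = 0.200

0.200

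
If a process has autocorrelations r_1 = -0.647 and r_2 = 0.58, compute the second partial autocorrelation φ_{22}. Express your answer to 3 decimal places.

φ_{22} = (r_2 − r_1²) / (1 − r_1²)
r_1² = (-0.647)² = 0.418609
Numerator = 0.58 − 0.4186 = 0.1614; denominator = 1 − 0.4186 = 0.5814
φ_{22} = 0.1614 / 0.5814 = 0.278

0.278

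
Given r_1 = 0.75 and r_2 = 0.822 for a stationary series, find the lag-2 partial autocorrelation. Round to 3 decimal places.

φ_{22} = (r_2 − r_1²) / (1 − r_1²)
r_1² = (0.75)² = 0.5625
Numerator = 0.822 − 0.5625 = 0.2595; denominator = 1 − 0.5625 = 0.4375
φ_{22} = 0.2595 / 0.4375 = 0.593

0.593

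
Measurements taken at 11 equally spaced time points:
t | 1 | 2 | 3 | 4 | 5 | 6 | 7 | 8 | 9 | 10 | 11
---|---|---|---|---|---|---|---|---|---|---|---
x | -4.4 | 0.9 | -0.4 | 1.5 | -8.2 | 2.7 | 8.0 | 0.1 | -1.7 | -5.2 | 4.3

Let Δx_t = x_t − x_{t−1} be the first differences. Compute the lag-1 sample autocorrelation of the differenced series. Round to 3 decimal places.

-0.289

First differences Δx: 5.3, -1.3, 1.9, -9.7, 10.9, 5.3, -7.9, -1.8, -3.5, 9.5
Mean of differences = 0.8700
Numerator Σ(Δx_t−Δx̄)(Δx_{t+1}−Δx̄) = -125.7999
Denominator Σ(Δx_t−Δx̄)² = 434.9610
r_1(Δx) = -125.7999 / 434.9610 = -0.289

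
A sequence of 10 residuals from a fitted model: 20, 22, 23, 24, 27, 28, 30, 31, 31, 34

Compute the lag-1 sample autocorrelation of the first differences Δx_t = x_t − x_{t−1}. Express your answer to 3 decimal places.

First differences Δx: 2, 1, 1, 3, 1, 2, 1, 0, 3
Mean of differences = 1.5556
Numerator Σ(Δx_t−Δx̄)(Δx_{t+1}−Δx̄) = -3.4198
Denominator Σ(Δx_t−Δx̄)² = 8.2222
r_1(Δx) = -3.4198 / 8.2222 = -0.416

-0.416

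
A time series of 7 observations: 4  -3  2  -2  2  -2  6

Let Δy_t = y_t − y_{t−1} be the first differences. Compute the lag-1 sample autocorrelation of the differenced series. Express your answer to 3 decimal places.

First differences Δy: -7, 5, -4, 4, -4, 8
Mean of differences = 0.3333
Numerator Σ(Δy_t−Δȳ)(Δy_{t+1}−Δȳ) = -119.4444
Denominator Σ(Δy_t−Δȳ)² = 185.3333
r_1(Δy) = -119.4444 / 185.3333 = -0.644

-0.644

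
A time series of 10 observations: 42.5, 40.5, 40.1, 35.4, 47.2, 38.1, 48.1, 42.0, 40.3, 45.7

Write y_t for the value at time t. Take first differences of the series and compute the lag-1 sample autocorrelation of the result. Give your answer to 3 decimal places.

First differences Δy: -2.0, -0.4, -4.7, 11.8, -9.1, 10.0, -6.1, -1.7, 5.4
Mean of differences = 0.3556
Numerator Σ(Δy_t−Δȳ)(Δy_{t+1}−Δȳ) = -311.0253
Denominator Σ(Δy_t−Δȳ)² = 416.4222
r_1(Δy) = -311.0253 / 416.4222 = -0.747

-0.747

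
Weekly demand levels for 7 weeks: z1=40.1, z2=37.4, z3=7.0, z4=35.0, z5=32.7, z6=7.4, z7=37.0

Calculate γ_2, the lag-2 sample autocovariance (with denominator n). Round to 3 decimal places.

-55.445

Mean z̄ = (40.1 + 37.4 + 7.0 + 35.0 + 32.7 + 7.4 + 37.0)/7 = 28.0857
Σ_{t=1}^{5}(z_t−z̄)(z_{t+2}−z̄) = -388.1176
γ_2 = -388.1176 / 7 = -55.445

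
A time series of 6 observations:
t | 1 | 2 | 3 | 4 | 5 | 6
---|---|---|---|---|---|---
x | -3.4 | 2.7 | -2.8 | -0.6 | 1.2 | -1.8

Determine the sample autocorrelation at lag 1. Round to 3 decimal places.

Mean x̄ = (-3.4 + 2.7 − 2.8 − 0.6 + 1.2 − 1.8)/6 = -0.7833
Σ(x_t−x̄)(x_{t+1}−x̄) = (-9.1147) + (-7.0247) + (-0.3697) + (0.3636) + (-2.0164) = -18.1619
Denominator Σ(x_t−x̄)² = 28.0483
r_1 = -18.1619 / 28.0483 = -0.648

-0.648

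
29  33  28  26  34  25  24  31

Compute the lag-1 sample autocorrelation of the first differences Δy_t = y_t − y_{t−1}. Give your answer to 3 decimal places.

-0.391

First differences Δy: 4, -5, -2, 8, -9, -1, 7
Mean of differences = 0.2857
Numerator Σ(Δy_t−Δȳ)(Δy_{t+1}−Δȳ) = -93.5102
Denominator Σ(Δy_t−Δȳ)² = 239.4286
r_1(Δy) = -93.5102 / 239.4286 = -0.391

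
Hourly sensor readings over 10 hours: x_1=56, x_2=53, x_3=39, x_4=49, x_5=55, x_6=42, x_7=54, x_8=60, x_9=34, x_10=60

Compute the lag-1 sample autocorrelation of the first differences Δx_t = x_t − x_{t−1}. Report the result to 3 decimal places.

-0.502

First differences Δx: -3, -14, 10, 6, -13, 12, 6, -26, 26
Mean of differences = 0.4444
Numerator Σ(Δx_t−Δx̄)(Δx_{t+1}−Δx̄) = -1023.7531
Denominator Σ(Δx_t−Δx̄)² = 2040.2222
r_1(Δx) = -1023.7531 / 2040.2222 = -0.502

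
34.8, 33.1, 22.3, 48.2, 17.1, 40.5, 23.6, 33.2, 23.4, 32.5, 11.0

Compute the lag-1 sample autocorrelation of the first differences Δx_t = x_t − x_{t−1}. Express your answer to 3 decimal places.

First differences Δx: -1.7, -10.8, 25.9, -31.1, 23.4, -16.9, 9.6, -9.8, 9.1, -21.5
Mean of differences = -2.3800
Numerator Σ(Δx_t−Δx̄)(Δx_{t+1}−Δx̄) = -2738.2924
Denominator Σ(Δx_t−Δx̄)² = 3267.3360
r_1(Δx) = -2738.2924 / 3267.3360 = -0.838

-0.838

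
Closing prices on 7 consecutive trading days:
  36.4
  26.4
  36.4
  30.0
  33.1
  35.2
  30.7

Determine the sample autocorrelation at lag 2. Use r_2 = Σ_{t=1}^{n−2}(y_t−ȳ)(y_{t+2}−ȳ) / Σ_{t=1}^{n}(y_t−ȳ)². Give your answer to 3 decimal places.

0.292

Mean ȳ = (36.4 + 26.4 + 36.4 + 30.0 + 33.1 + 35.2 + 30.7)/7 = 32.6000
Deviations from mean: 3.8000, -6.2000, 3.8000, -2.6000, 0.5000, 2.6000, -1.9000
Σ(y_t−ȳ)(y_{t+2}−ȳ) = (14.4400) + (16.1200) + (1.9000) + (-6.7600) + (-0.9500) = 24.7500
Denominator Σ(y_t−ȳ)² = 84.7000
r_2 = 24.7500 / 84.7000 = 0.292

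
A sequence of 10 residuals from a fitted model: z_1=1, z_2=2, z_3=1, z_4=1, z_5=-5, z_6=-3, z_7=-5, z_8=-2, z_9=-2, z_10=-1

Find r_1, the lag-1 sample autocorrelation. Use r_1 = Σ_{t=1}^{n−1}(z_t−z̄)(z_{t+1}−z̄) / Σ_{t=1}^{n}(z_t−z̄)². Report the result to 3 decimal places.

0.472

Mean z̄ = (1 + 2 + 1 + 1 − 5 − 3 − 5 − 2 − 2 − 1)/10 = -1.3000
Numerator Σ_{t=1}^{9}(z_t−z̄)(z_{t+1}−z̄) = 27.4100
Denominator Σ(z_t−z̄)² = 58.1000
r_1 = 27.4100 / 58.1000 = 0.472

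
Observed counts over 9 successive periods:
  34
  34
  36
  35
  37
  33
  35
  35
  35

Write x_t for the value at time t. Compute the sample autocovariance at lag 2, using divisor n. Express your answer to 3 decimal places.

0.121

Mean x̄ = (34 + 34 + 36 + 35 + 37 + 33 + 35 + 35 + 35)/9 = 34.8889
Σ_{t=1}^{7}(x_t−x̄)(x_{t+2}−x̄) = 1.0864
γ_2 = 1.0864 / 9 = 0.121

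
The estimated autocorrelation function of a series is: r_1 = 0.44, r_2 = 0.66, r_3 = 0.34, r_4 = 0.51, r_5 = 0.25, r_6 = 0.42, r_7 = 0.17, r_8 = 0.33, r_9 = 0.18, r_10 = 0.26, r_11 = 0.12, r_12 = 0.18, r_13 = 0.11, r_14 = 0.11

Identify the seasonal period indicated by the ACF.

2

The largest autocorrelation is r_2 = 0.66, with a weaker echo at lag 4 (0.51); the remaining lags stay at or below 0.44.
The dominant spike at lag 2 indicates a seasonal period of 2.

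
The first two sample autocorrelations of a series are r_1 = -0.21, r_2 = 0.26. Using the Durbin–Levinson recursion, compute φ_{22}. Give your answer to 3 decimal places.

φ_{22} = (r_2 − r_1²) / (1 − r_1²)
r_1² = (-0.21)² = 0.0441
Numerator = 0.26 − 0.0441 = 0.2159; denominator = 1 − 0.0441 = 0.9559
φ_{22} = 0.2159 / 0.9559 = 0.226

0.226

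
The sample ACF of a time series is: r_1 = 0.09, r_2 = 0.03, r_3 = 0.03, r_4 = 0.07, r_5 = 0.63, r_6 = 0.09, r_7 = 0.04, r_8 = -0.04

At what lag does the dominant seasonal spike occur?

5

The largest autocorrelation is r_5 = 0.63; the remaining lags stay at or below 0.09.
The dominant spike at lag 5 indicates a seasonal period of 5.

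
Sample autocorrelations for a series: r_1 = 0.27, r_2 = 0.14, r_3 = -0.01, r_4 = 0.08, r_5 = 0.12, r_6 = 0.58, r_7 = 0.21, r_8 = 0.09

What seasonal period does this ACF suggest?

6

The largest autocorrelation is r_6 = 0.58; the remaining lags stay at or below 0.27. The elevated value at lag 1 (0.27), dropping to 0.14 at lag 2, reflects decaying short-term dependence rather than seasonality.
The dominant spike at lag 6 indicates a seasonal period of 6.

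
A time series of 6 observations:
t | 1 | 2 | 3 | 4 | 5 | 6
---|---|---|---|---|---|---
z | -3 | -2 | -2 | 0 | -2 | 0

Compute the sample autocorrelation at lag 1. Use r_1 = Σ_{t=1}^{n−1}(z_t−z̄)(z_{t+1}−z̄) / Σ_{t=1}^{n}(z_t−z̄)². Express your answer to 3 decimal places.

Mean z̄ = (-3 − 2 − 2 + 0 − 2 + 0)/6 = -1.5000
Deviations from mean: -1.5000, -0.5000, -0.5000, 1.5000, -0.5000, 1.5000
Numerator Σ_{t=1}^{5}(z_t−z̄)(z_{t+1}−z̄) = -1.2500
Denominator Σ(z_t−z̄)² = 7.5000
r_1 = -1.2500 / 7.5000 = -0.167

-0.167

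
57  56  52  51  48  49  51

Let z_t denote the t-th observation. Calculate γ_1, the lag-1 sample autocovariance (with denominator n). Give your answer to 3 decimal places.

Mean z̄ = (57 + 56 + 52 + 51 + 48 + 49 + 51)/7 = 52.0000
Σ_{t=1}^{6}(z_t−z̄)(z_{t+1}−z̄) = 39.0000
γ_1 = 39.0000 / 7 = 5.571

5.571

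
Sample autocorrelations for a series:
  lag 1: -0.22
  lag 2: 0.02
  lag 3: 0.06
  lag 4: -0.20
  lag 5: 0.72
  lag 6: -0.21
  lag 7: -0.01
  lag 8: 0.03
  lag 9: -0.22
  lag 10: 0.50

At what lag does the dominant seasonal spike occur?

The largest autocorrelation is r_5 = 0.72, with a weaker echo at lag 10 (0.50); the remaining lags stay at or below 0.06.
The dominant spike at lag 5 indicates a seasonal period of 5.

5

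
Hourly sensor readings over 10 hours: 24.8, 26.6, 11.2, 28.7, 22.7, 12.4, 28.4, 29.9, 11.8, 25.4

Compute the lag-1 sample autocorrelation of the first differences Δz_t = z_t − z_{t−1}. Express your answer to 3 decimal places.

-0.516

First differences Δz: 1.8, -15.4, 17.5, -6.0, -10.3, 16.0, 1.5, -18.1, 13.6
Mean of differences = 0.0667
Numerator Σ(Δz_t−Δz̄)(Δz_{t+1}−Δz̄) = -753.5478
Denominator Σ(Δz_t−Δz̄)² = 1459.5200
r_1(Δz) = -753.5478 / 1459.5200 = -0.516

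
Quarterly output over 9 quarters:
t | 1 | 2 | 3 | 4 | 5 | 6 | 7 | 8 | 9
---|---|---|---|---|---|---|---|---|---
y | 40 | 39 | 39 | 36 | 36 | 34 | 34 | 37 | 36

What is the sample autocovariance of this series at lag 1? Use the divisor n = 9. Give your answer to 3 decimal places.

2.229

Mean ȳ = (40 + 39 + 39 + 36 + 36 + 34 + 34 + 37 + 36)/9 = 36.7778
Σ_{t=1}^{8}(y_t−ȳ)(y_{t+1}−ȳ) = 20.0617
γ_1 = 20.0617 / 9 = 2.229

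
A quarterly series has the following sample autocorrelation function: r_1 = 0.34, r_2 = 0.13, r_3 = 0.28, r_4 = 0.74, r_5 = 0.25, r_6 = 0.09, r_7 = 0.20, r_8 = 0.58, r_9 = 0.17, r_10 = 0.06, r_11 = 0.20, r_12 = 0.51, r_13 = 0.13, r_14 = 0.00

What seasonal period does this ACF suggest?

4

The largest autocorrelation is r_4 = 0.74, with weaker echoes at lags 8 (0.58) and 12 (0.51); the remaining lags stay at or below 0.34. The elevated value at lag 1 (0.34), dropping to 0.13 at lag 2, reflects decaying short-term dependence rather than seasonality.
The dominant spike at lag 4 indicates a seasonal period of 4.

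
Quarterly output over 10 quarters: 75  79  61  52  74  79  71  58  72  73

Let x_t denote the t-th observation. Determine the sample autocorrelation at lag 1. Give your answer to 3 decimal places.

Mean x̄ = (75 + 79 + 61 + 52 + 74 + 79 + 71 + 58 + 72 + 73)/10 = 69.4000
Numerator Σ_{t=1}^{9}(x_t−x̄)(x_{t+1}−x̄) = 60.2400
Denominator Σ(x_t−x̄)² = 762.4000
r_1 = 60.2400 / 762.4000 = 0.079

0.079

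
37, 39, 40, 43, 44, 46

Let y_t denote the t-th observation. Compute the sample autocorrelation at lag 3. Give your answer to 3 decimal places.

-0.343

Mean ȳ = (37 + 39 + 40 + 43 + 44 + 46)/6 = 41.5000
Deviations from mean: -4.5000, -2.5000, -1.5000, 1.5000, 2.5000, 4.5000
Σ(y_t−ȳ)(y_{t+3}−ȳ) = (-6.7500) + (-6.2500) + (-6.7500) = -19.7500
Denominator Σ(y_t−ȳ)² = 57.5000
r_3 = -19.7500 / 57.5000 = -0.343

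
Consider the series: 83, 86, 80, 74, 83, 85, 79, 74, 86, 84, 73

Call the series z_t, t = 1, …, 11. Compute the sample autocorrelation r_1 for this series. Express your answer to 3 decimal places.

Mean z̄ = (83 + 86 + 80 + 74 + 83 + 85 + 79 + 74 + 86 + 84 + 73)/11 = 80.6364
Numerator Σ_{t=1}^{10}(z_t−z̄)(z_{t+1}−z̄) = -31.4050
Denominator Σ(z_t−z̄)² = 248.5455
r_1 = -31.4050 / 248.5455 = -0.126

-0.126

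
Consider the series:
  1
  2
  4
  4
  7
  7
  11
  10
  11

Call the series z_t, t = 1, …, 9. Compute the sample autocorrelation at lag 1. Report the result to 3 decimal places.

Mean z̄ = (1 + 2 + 4 + 4 + 7 + 7 + 11 + 10 + 11)/9 = 6.3333
Numerator Σ_{t=1}^{8}(z_t−z̄)(z_{t+1}−z̄) = 74.8889
Denominator Σ(z_t−z̄)² = 116.0000
r_1 = 74.8889 / 116.0000 = 0.646

0.646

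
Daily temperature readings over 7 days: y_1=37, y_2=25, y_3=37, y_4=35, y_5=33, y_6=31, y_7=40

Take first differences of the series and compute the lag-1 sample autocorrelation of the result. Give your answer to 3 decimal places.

-0.478

First differences Δy: -12, 12, -2, -2, -2, 9
Mean of differences = 0.5000
Numerator Σ(Δy_t−Δȳ)(Δy_{t+1}−Δȳ) = -181.2500
Denominator Σ(Δy_t−Δȳ)² = 379.5000
r_1(Δy) = -181.2500 / 379.5000 = -0.478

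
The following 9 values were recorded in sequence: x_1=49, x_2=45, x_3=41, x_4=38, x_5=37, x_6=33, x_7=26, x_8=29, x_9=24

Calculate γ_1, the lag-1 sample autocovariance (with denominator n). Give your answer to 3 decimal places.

Mean x̄ = (49 + 45 + 41 + 38 + 37 + 33 + 26 + 29 + 24)/9 = 35.7778
Σ_{t=1}^{8}(x_t−x̄)(x_{t+1}−x̄) = 354.2840
γ_1 = 354.2840 / 9 = 39.365

39.365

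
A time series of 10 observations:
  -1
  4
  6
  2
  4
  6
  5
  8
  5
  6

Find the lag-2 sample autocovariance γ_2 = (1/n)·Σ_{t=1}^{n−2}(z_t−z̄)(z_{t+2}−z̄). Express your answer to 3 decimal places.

Mean z̄ = (-1 + 4 + 6 + 2 + 4 + 6 + 5 + 8 + 5 + 6)/10 = 4.5000
Σ_{t=1}^{8}(z_t−z̄)(z_{t+2}−z̄) = -1.0000
γ_2 = -1.0000 / 10 = -0.100

-0.100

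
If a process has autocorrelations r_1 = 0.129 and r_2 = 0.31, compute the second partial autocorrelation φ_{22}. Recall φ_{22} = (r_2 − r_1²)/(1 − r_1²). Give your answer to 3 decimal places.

φ_{22} = (r_2 − r_1²) / (1 − r_1²)
r_1² = (0.129)² = 0.016641
Numerator = 0.31 − 0.0166 = 0.2934; denominator = 1 − 0.0166 = 0.9834
φ_{22} = 0.2934 / 0.9834 = 0.298

0.298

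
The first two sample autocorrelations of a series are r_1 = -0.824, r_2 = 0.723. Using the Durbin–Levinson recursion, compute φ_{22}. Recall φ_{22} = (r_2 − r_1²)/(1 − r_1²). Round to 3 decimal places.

φ_{22} = (r_2 − r_1²) / (1 − r_1²)
r_1² = (-0.824)² = 0.678976
Numerator = 0.723 − 0.6790 = 0.0440; denominator = 1 − 0.6790 = 0.3210
φ_{22} = 0.0440 / 0.3210 = 0.137

0.137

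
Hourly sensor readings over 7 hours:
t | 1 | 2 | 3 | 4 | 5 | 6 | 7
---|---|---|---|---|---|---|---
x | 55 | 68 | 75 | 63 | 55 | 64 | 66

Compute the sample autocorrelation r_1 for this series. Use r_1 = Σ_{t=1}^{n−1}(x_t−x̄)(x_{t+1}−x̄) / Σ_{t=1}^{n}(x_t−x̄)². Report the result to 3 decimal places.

Mean x̄ = (55 + 68 + 75 + 63 + 55 + 64 + 66)/7 = 63.7143
Deviations from mean: -8.7143, 4.2857, 11.2857, -0.7143, -8.7143, 0.2857, 2.2857
Σ(x_t−x̄)(x_{t+1}−x̄) = (-37.3469) + (48.3673) + (-8.0612) + (6.2245) + (-2.4898) + (0.6531) = 7.3469
Denominator Σ(x_t−x̄)² = 303.4286
r_1 = 7.3469 / 303.4286 = 0.024

0.024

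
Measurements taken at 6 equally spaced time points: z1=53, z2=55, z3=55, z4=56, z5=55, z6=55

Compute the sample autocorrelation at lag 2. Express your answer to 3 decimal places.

0.023

Mean z̄ = (53 + 55 + 55 + 56 + 55 + 55)/6 = 54.8333
Deviations from mean: -1.8333, 0.1667, 0.1667, 1.1667, 0.1667, 0.1667
Σ(z_t−z̄)(z_{t+2}−z̄) = (-0.3056) + (0.1944) + (0.0278) + (0.1944) = 0.1111
Denominator Σ(z_t−z̄)² = 4.8333
r_2 = 0.1111 / 4.8333 = 0.023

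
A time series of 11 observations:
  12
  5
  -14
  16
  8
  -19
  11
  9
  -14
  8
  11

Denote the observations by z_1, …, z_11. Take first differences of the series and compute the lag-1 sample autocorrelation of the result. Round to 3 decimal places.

-0.428

First differences Δz: -7, -19, 30, -8, -27, 30, -2, -23, 22, 3
Mean of differences = -0.1000
Numerator Σ(Δz_t−Δz̄)(Δz_{t+1}−Δz̄) = -1724.7100
Denominator Σ(Δz_t−Δz̄)² = 4028.9000
r_1(Δz) = -1724.7100 / 4028.9000 = -0.428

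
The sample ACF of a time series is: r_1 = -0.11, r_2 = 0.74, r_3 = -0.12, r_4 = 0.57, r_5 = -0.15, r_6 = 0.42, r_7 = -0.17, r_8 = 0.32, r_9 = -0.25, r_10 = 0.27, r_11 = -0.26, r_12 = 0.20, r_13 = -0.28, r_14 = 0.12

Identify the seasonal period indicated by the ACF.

The largest autocorrelation is r_2 = 0.74, with weaker echoes at lags 4 (0.57), 6 (0.42), 8 (0.32), 10 (0.27) and 12 (0.20); the remaining lags stay at or below 0.12.
The dominant spike at lag 2 indicates a seasonal period of 2.

2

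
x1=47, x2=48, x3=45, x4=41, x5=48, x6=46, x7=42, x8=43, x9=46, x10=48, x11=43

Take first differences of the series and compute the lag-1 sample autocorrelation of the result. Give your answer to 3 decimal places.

First differences Δx: 1, -3, -4, 7, -2, -4, 1, 3, 2, -5
Mean of differences = -0.4000
Numerator Σ(Δx_t−Δx̄)(Δx_{t+1}−Δx̄) = -30.1600
Denominator Σ(Δx_t−Δx̄)² = 132.4000
r_1(Δx) = -30.1600 / 132.4000 = -0.228

-0.228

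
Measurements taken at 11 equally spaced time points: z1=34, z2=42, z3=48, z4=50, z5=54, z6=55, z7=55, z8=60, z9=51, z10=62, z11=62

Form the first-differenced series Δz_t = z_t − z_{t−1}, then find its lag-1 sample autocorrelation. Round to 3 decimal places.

-0.504

First differences Δz: 8, 6, 2, 4, 1, 0, 5, -9, 11, 0
Mean of differences = 2.8000
Numerator Σ(Δz_t−Δz̄)(Δz_{t+1}−Δz̄) = -135.8400
Denominator Σ(Δz_t−Δz̄)² = 269.6000
r_1(Δz) = -135.8400 / 269.6000 = -0.504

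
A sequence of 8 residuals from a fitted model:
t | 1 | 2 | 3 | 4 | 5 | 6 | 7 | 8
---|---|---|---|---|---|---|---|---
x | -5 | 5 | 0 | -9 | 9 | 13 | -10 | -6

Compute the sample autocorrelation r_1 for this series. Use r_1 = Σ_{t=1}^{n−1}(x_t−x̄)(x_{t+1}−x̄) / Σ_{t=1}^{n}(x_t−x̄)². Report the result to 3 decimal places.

-0.109

Mean x̄ = (-5 + 5 + 0 − 9 + 9 + 13 − 10 − 6)/8 = -0.3750
Deviations from mean: -4.6250, 5.3750, 0.3750, -8.6250, 9.3750, 13.3750, -9.6250, -5.6250
Σ(x_t−x̄)(x_{t+1}−x̄) = (-24.8594) + (2.0156) + (-3.2344) + (-80.8594) + (125.3906) + (-128.7344) + (54.1406) = -56.1406
Denominator Σ(x_t−x̄)² = 515.8750
r_1 = -56.1406 / 515.8750 = -0.109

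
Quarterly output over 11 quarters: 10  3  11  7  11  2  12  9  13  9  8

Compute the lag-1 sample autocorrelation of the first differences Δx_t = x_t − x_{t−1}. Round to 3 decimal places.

First differences Δx: -7, 8, -4, 4, -9, 10, -3, 4, -4, -1
Mean of differences = -0.2000
Numerator Σ(Δx_t−Δx̄)(Δx_{t+1}−Δx̄) = -282.8400
Denominator Σ(Δx_t−Δx̄)² = 367.6000
r_1(Δx) = -282.8400 / 367.6000 = -0.769

-0.769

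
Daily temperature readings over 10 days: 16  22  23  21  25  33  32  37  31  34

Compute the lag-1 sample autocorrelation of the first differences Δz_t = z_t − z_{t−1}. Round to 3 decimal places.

First differences Δz: 6, 1, -2, 4, 8, -1, 5, -6, 3
Mean of differences = 2.0000
Numerator Σ(Δz_t−Δz̄)(Δz_{t+1}−Δz̄) = -55.0000
Denominator Σ(Δz_t−Δz̄)² = 156.0000
r_1(Δz) = -55.0000 / 156.0000 = -0.353

-0.353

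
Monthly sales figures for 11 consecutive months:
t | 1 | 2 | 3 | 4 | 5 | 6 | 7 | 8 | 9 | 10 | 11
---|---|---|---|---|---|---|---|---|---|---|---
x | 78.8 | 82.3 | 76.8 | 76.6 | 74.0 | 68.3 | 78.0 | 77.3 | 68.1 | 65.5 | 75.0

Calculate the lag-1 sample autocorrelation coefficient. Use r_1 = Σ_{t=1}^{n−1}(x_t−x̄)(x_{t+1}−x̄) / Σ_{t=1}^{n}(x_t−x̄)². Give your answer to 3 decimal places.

0.304

Mean x̄ = (78.8 + 82.3 + 76.8 + 76.6 + 74.0 + 68.3 + 78.0 + 77.3 + 68.1 + 65.5 + 75.0)/11 = 74.6091
Numerator Σ_{t=1}^{10}(x_t−x̄)(x_{t+1}−x̄) = 82.0208
Denominator Σ(x_t−x̄)² = 269.8891
r_1 = 82.0208 / 269.8891 = 0.304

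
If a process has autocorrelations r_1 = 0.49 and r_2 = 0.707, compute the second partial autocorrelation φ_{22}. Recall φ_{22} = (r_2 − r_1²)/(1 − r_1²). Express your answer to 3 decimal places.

0.614

φ_{22} = (r_2 − r_1²) / (1 − r_1²)
r_1² = (0.49)² = 0.2401
Numerator = 0.707 − 0.2401 = 0.4669; denominator = 1 − 0.2401 = 0.7599
φ_{22} = 0.4669 / 0.7599 = 0.614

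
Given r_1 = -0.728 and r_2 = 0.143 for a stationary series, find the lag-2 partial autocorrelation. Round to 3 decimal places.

-0.823

φ_{22} = (r_2 − r_1²) / (1 − r_1²)
r_1² = (-0.728)² = 0.529984
Numerator = 0.143 − 0.5300 = -0.3870; denominator = 1 − 0.5300 = 0.4700
φ_{22} = -0.3870 / 0.4700 = -0.823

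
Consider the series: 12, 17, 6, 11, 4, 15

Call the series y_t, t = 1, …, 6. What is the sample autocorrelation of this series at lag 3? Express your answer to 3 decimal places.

Mean ȳ = (12 + 17 + 6 + 11 + 4 + 15)/6 = 10.8333
Deviations from mean: 1.1667, 6.1667, -4.8333, 0.1667, -6.8333, 4.1667
Σ(y_t−ȳ)(y_{t+3}−ȳ) = (0.1944) + (-42.1389) + (-20.1389) = -62.0833
Denominator Σ(y_t−ȳ)² = 126.8333
r_3 = -62.0833 / 126.8333 = -0.489

-0.489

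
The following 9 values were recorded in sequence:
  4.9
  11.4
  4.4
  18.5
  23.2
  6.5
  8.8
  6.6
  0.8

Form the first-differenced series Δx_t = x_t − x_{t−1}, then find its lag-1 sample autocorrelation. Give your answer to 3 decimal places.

First differences Δx: 6.5, -7.0, 14.1, 4.7, -16.7, 2.3, -2.2, -5.8
Mean of differences = -0.5125
Numerator Σ(Δx_t−Δx̄)(Δx_{t+1}−Δx̄) = -189.8527
Denominator Σ(Δx_t−Δx̄)² = 632.7088
r_1(Δx) = -189.8527 / 632.7088 = -0.300

-0.300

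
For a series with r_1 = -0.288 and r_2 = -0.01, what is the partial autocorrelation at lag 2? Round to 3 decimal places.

φ_{22} = (r_2 − r_1²) / (1 − r_1²)
r_1² = (-0.288)² = 0.082944
Numerator = -0.01 − 0.0829 = -0.0929; denominator = 1 − 0.0829 = 0.9171
φ_{22} = -0.0929 / 0.9171 = -0.101

-0.101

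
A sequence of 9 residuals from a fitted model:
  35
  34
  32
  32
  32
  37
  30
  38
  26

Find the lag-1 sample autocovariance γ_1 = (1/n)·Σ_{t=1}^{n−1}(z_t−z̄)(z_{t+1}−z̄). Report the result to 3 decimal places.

-6.952

Mean z̄ = (35 + 34 + 32 + 32 + 32 + 37 + 30 + 38 + 26)/9 = 32.8889
Σ_{t=1}^{8}(z_t−z̄)(z_{t+1}−z̄) = -62.5679
γ_1 = -62.5679 / 9 = -6.952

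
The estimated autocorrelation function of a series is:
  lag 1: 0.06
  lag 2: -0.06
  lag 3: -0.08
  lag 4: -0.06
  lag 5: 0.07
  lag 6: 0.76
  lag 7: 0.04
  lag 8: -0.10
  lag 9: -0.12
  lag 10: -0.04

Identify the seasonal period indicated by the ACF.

6

The largest autocorrelation is r_6 = 0.76; the remaining lags stay at or below 0.07.
The dominant spike at lag 6 indicates a seasonal period of 6.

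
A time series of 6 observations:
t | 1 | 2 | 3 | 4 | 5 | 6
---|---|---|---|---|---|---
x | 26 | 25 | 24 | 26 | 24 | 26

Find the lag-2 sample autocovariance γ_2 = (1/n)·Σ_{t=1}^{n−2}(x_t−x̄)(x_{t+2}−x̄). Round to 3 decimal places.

0.157

Mean x̄ = (26 + 25 + 24 + 26 + 24 + 26)/6 = 25.1667
Deviations: 0.8333, -0.1667, -1.1667, 0.8333, -1.1667, 0.8333
Σ_{t=1}^{4}(x_t−x̄)(x_{t+2}−x̄) = 0.9444
γ_2 = 0.9444 / 6 = 0.157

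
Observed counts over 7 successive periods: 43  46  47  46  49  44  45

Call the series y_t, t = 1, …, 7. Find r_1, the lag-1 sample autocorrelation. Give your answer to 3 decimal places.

Mean ȳ = (43 + 46 + 47 + 46 + 49 + 44 + 45)/7 = 45.7143
Σ(y_t−ȳ)(y_{t+1}−ȳ) = (-0.7755) + (0.3673) + (0.3673) + (0.9388) + (-5.6327) + (1.2245) = -3.5102
Denominator Σ(y_t−ȳ)² = 23.4286
r_1 = -3.5102 / 23.4286 = -0.150

-0.150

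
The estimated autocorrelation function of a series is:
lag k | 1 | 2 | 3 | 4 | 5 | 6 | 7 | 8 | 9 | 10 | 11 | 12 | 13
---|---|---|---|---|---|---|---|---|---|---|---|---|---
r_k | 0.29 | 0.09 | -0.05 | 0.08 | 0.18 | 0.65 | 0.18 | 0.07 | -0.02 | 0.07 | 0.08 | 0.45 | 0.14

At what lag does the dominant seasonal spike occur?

The largest autocorrelation is r_6 = 0.65, with a weaker echo at lag 12 (0.45); the remaining lags stay at or below 0.29. The elevated value at lag 1 (0.29), dropping to 0.09 at lag 2, reflects decaying short-term dependence rather than seasonality.
The dominant spike at lag 6 indicates a seasonal period of 6.

6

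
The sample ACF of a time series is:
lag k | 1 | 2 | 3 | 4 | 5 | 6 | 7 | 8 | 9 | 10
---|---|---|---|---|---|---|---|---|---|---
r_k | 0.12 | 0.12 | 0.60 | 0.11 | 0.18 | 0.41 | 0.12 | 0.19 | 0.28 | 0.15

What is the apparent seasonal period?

3

The largest autocorrelation is r_3 = 0.60, with weaker echoes at lags 6 (0.41) and 9 (0.28); the remaining lags stay at or below 0.19.
The dominant spike at lag 3 indicates a seasonal period of 3.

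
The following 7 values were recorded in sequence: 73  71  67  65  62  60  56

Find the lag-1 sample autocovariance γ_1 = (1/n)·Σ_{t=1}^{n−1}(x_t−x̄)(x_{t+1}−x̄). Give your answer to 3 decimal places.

17.140

Mean x̄ = (73 + 71 + 67 + 65 + 62 + 60 + 56)/7 = 64.8571
Deviations: 8.1429, 6.1429, 2.1429, 0.1429, -2.8571, -4.8571, -8.8571
Σ_{t=1}^{6}(x_t−x̄)(x_{t+1}−x̄) = 119.9796
γ_1 = 119.9796 / 7 = 17.140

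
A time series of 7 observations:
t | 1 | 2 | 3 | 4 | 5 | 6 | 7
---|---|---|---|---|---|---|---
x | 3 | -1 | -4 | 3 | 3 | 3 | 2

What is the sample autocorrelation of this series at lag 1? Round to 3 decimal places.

Mean x̄ = (3 − 1 − 4 + 3 + 3 + 3 + 2)/7 = 1.2857
Σ(x_t−x̄)(x_{t+1}−x̄) = (-3.9184) + (12.0816) + (-9.0612) + (2.9388) + (2.9388) + (1.2245) = 6.2041
Denominator Σ(x_t−x̄)² = 45.4286
r_1 = 6.2041 / 45.4286 = 0.137

0.137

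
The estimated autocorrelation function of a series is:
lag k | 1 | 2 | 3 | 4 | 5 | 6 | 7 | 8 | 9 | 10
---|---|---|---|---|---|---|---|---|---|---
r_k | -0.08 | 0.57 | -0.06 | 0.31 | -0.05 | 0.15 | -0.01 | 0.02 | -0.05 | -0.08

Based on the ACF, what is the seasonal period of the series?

The largest autocorrelation is r_2 = 0.57, with weaker echoes at lags 4 (0.31) and 6 (0.15); the remaining lags stay at or below 0.02.
The dominant spike at lag 2 indicates a seasonal period of 2.

2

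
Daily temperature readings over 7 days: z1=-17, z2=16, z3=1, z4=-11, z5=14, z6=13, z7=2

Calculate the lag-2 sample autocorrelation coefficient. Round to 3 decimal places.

Mean z̄ = (-17 + 16 + 1 − 11 + 14 + 13 + 2)/7 = 2.5714
Deviations from mean: -19.5714, 13.4286, -1.5714, -13.5714, 11.4286, 10.4286, -0.5714
Σ(z_t−z̄)(z_{t+2}−z̄) = (30.7551) + (-182.2449) + (-17.9592) + (-141.5306) + (-6.5306) = -317.5102
Denominator Σ(z_t−z̄)² = 989.7143
r_2 = -317.5102 / 989.7143 = -0.321

-0.321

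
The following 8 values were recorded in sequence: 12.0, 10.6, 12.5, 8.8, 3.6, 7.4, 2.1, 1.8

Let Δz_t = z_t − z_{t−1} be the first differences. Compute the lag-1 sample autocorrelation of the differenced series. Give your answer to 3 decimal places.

First differences Δz: -1.4, 1.9, -3.7, -5.2, 3.8, -5.3, -0.3
Mean of differences = -1.4571
Numerator Σ(Δz_t−Δz̄)(Δz_{t+1}−Δz̄) = -43.2690
Denominator Σ(Δz_t−Δz̄)² = 74.0571
r_1(Δz) = -43.2690 / 74.0571 = -0.584

-0.584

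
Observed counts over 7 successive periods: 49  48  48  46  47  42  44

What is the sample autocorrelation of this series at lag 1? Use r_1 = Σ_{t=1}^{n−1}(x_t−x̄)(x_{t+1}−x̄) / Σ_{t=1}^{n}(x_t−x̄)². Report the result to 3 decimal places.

Mean x̄ = (49 + 48 + 48 + 46 + 47 + 42 + 44)/7 = 46.2857
Deviations from mean: 2.7143, 1.7143, 1.7143, -0.2857, 0.7143, -4.2857, -2.2857
Σ(x_t−x̄)(x_{t+1}−x̄) = (4.6531) + (2.9388) + (-0.4898) + (-0.2041) + (-3.0612) + (9.7959) = 13.6327
Denominator Σ(x_t−x̄)² = 37.4286
r_1 = 13.6327 / 37.4286 = 0.364

0.364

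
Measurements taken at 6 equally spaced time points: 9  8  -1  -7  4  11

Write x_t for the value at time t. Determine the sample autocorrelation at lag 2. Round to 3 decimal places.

Mean x̄ = (9 + 8 − 1 − 7 + 4 + 11)/6 = 4.0000
Deviations from mean: 5.0000, 4.0000, -5.0000, -11.0000, 0.0000, 7.0000
Σ(x_t−x̄)(x_{t+2}−x̄) = (-25.0000) + (-44.0000) + (0.0000) + (-77.0000) = -146.0000
Denominator Σ(x_t−x̄)² = 236.0000
r_2 = -146.0000 / 236.0000 = -0.619

-0.619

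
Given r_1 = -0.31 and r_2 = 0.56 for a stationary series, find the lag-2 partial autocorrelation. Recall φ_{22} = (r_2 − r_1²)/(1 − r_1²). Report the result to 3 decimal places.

0.513

φ_{22} = (r_2 − r_1²) / (1 − r_1²)
r_1² = (-0.31)² = 0.0961
Numerator = 0.56 − 0.0961 = 0.4639; denominator = 1 − 0.0961 = 0.9039
φ_{22} = 0.4639 / 0.9039 = 0.513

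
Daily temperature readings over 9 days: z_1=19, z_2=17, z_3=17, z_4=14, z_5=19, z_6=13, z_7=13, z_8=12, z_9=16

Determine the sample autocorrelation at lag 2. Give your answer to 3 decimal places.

0.193

Mean z̄ = (19 + 17 + 17 + 14 + 19 + 13 + 13 + 12 + 16)/9 = 15.5556
Σ(z_t−z̄)(z_{t+2}−z̄) = (4.9753) + (-2.2469) + (4.9753) + (3.9753) + (-8.8025) + (9.0864) + (-1.1358) = 10.8272
Denominator Σ(z_t−z̄)² = 56.2222
r_2 = 10.8272 / 56.2222 = 0.193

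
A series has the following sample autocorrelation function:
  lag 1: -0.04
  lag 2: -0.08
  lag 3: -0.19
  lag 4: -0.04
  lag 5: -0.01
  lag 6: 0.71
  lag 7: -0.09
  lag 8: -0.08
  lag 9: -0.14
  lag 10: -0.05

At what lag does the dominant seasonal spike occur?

The largest autocorrelation is r_6 = 0.71; the remaining lags stay at or below -0.01.
The dominant spike at lag 6 indicates a seasonal period of 6.

6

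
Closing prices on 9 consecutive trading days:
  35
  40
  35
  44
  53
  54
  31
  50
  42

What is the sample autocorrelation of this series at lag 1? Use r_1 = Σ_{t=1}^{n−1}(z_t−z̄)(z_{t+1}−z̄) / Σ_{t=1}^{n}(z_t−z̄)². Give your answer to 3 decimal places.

Mean z̄ = (35 + 40 + 35 + 44 + 53 + 54 + 31 + 50 + 42)/9 = 42.6667
Numerator Σ_{t=1}^{8}(z_t−z̄)(z_{t+1}−z̄) = -61.1111
Denominator Σ(z_t−z̄)² = 552.0000
r_1 = -61.1111 / 552.0000 = -0.111

-0.111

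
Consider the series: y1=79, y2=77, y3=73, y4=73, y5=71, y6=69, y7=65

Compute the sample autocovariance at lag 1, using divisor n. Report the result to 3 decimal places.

Mean ȳ = (79 + 77 + 73 + 73 + 71 + 69 + 65)/7 = 72.4286
Deviations: 6.5714, 4.5714, 0.5714, 0.5714, -1.4286, -3.4286, -7.4286
Σ_{t=1}^{6}(y_t−ȳ)(y_{t+1}−ȳ) = 62.5306
γ_1 = 62.5306 / 7 = 8.933

8.933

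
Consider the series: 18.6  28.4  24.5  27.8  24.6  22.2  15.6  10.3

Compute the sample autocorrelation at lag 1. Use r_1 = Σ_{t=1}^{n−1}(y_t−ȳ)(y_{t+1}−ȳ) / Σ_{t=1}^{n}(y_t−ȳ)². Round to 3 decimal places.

Mean ȳ = (18.6 + 28.4 + 24.5 + 27.8 + 24.6 + 22.2 + 15.6 + 10.3)/8 = 21.5000
Deviations from mean: -2.9000, 6.9000, 3.0000, 6.3000, 3.1000, 0.7000, -5.9000, -11.2000
Σ(y_t−ȳ)(y_{t+1}−ȳ) = (-20.0100) + (20.7000) + (18.9000) + (19.5300) + (2.1700) + (-4.1300) + (66.0800) = 103.2400
Denominator Σ(y_t−ȳ)² = 275.0600
r_1 = 103.2400 / 275.0600 = 0.375

0.375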